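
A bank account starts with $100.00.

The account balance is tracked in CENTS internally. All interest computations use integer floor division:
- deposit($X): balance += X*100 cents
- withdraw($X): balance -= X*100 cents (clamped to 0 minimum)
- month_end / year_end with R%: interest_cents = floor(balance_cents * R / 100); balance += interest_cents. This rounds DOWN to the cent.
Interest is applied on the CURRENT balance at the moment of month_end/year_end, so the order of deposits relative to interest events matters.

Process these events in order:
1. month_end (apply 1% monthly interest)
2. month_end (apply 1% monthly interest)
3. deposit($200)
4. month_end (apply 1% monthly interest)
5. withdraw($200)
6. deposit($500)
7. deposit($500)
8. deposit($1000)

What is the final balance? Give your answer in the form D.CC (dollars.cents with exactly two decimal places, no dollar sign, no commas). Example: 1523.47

Answer: 2105.03

Derivation:
After 1 (month_end (apply 1% monthly interest)): balance=$101.00 total_interest=$1.00
After 2 (month_end (apply 1% monthly interest)): balance=$102.01 total_interest=$2.01
After 3 (deposit($200)): balance=$302.01 total_interest=$2.01
After 4 (month_end (apply 1% monthly interest)): balance=$305.03 total_interest=$5.03
After 5 (withdraw($200)): balance=$105.03 total_interest=$5.03
After 6 (deposit($500)): balance=$605.03 total_interest=$5.03
After 7 (deposit($500)): balance=$1105.03 total_interest=$5.03
After 8 (deposit($1000)): balance=$2105.03 total_interest=$5.03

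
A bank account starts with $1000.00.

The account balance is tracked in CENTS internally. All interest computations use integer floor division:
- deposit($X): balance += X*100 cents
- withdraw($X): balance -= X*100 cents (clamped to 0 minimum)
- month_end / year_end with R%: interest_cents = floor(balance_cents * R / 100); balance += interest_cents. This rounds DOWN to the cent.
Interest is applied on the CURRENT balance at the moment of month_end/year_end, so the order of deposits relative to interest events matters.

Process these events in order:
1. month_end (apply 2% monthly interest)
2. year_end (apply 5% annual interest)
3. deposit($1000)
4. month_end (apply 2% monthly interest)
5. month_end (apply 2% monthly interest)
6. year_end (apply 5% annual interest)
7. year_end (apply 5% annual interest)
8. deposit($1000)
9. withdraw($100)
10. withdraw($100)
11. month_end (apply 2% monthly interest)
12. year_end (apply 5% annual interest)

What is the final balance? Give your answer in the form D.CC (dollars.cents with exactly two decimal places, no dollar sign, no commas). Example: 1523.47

After 1 (month_end (apply 2% monthly interest)): balance=$1020.00 total_interest=$20.00
After 2 (year_end (apply 5% annual interest)): balance=$1071.00 total_interest=$71.00
After 3 (deposit($1000)): balance=$2071.00 total_interest=$71.00
After 4 (month_end (apply 2% monthly interest)): balance=$2112.42 total_interest=$112.42
After 5 (month_end (apply 2% monthly interest)): balance=$2154.66 total_interest=$154.66
After 6 (year_end (apply 5% annual interest)): balance=$2262.39 total_interest=$262.39
After 7 (year_end (apply 5% annual interest)): balance=$2375.50 total_interest=$375.50
After 8 (deposit($1000)): balance=$3375.50 total_interest=$375.50
After 9 (withdraw($100)): balance=$3275.50 total_interest=$375.50
After 10 (withdraw($100)): balance=$3175.50 total_interest=$375.50
After 11 (month_end (apply 2% monthly interest)): balance=$3239.01 total_interest=$439.01
After 12 (year_end (apply 5% annual interest)): balance=$3400.96 total_interest=$600.96

Answer: 3400.96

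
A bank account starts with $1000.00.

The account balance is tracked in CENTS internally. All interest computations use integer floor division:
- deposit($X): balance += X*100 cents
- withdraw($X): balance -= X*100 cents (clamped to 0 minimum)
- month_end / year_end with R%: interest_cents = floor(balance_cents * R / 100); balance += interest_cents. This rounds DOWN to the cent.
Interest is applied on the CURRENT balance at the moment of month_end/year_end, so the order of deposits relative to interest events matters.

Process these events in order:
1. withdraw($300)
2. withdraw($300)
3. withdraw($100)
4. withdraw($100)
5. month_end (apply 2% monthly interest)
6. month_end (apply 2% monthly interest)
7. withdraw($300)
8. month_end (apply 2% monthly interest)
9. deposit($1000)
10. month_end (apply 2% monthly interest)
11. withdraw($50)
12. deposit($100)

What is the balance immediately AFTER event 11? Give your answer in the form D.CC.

After 1 (withdraw($300)): balance=$700.00 total_interest=$0.00
After 2 (withdraw($300)): balance=$400.00 total_interest=$0.00
After 3 (withdraw($100)): balance=$300.00 total_interest=$0.00
After 4 (withdraw($100)): balance=$200.00 total_interest=$0.00
After 5 (month_end (apply 2% monthly interest)): balance=$204.00 total_interest=$4.00
After 6 (month_end (apply 2% monthly interest)): balance=$208.08 total_interest=$8.08
After 7 (withdraw($300)): balance=$0.00 total_interest=$8.08
After 8 (month_end (apply 2% monthly interest)): balance=$0.00 total_interest=$8.08
After 9 (deposit($1000)): balance=$1000.00 total_interest=$8.08
After 10 (month_end (apply 2% monthly interest)): balance=$1020.00 total_interest=$28.08
After 11 (withdraw($50)): balance=$970.00 total_interest=$28.08

Answer: 970.00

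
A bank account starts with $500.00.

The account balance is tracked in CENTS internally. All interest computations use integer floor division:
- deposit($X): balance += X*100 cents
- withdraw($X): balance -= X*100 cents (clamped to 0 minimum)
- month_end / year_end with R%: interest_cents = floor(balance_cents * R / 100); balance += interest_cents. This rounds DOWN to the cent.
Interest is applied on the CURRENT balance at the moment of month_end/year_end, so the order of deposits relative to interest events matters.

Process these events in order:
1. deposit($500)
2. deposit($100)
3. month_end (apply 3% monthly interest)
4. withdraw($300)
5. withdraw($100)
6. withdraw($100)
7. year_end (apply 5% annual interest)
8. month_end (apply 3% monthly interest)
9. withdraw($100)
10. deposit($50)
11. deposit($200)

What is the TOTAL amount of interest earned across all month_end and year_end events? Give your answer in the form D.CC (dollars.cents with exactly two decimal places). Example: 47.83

After 1 (deposit($500)): balance=$1000.00 total_interest=$0.00
After 2 (deposit($100)): balance=$1100.00 total_interest=$0.00
After 3 (month_end (apply 3% monthly interest)): balance=$1133.00 total_interest=$33.00
After 4 (withdraw($300)): balance=$833.00 total_interest=$33.00
After 5 (withdraw($100)): balance=$733.00 total_interest=$33.00
After 6 (withdraw($100)): balance=$633.00 total_interest=$33.00
After 7 (year_end (apply 5% annual interest)): balance=$664.65 total_interest=$64.65
After 8 (month_end (apply 3% monthly interest)): balance=$684.58 total_interest=$84.58
After 9 (withdraw($100)): balance=$584.58 total_interest=$84.58
After 10 (deposit($50)): balance=$634.58 total_interest=$84.58
After 11 (deposit($200)): balance=$834.58 total_interest=$84.58

Answer: 84.58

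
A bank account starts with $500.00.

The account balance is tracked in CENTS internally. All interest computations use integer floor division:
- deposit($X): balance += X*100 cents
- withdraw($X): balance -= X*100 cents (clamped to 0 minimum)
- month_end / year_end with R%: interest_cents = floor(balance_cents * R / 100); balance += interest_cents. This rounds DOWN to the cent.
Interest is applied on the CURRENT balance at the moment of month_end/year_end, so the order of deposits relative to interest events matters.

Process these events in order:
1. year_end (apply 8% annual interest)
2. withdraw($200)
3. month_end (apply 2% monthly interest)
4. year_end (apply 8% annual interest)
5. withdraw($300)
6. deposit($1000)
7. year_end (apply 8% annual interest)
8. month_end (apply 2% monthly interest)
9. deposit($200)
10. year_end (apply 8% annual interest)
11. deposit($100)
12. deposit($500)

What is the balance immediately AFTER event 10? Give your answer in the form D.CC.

After 1 (year_end (apply 8% annual interest)): balance=$540.00 total_interest=$40.00
After 2 (withdraw($200)): balance=$340.00 total_interest=$40.00
After 3 (month_end (apply 2% monthly interest)): balance=$346.80 total_interest=$46.80
After 4 (year_end (apply 8% annual interest)): balance=$374.54 total_interest=$74.54
After 5 (withdraw($300)): balance=$74.54 total_interest=$74.54
After 6 (deposit($1000)): balance=$1074.54 total_interest=$74.54
After 7 (year_end (apply 8% annual interest)): balance=$1160.50 total_interest=$160.50
After 8 (month_end (apply 2% monthly interest)): balance=$1183.71 total_interest=$183.71
After 9 (deposit($200)): balance=$1383.71 total_interest=$183.71
After 10 (year_end (apply 8% annual interest)): balance=$1494.40 total_interest=$294.40

Answer: 1494.40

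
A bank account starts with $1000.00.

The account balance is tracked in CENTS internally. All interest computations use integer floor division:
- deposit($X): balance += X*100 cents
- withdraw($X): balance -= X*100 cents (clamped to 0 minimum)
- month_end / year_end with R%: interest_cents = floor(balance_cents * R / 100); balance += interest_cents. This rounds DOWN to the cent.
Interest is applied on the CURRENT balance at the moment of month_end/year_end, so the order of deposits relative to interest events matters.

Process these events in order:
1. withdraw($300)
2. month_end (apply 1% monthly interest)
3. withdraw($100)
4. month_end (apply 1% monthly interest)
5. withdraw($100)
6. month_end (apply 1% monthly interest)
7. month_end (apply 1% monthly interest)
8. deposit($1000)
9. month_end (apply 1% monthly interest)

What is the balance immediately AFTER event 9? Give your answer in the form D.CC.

Answer: 1538.61

Derivation:
After 1 (withdraw($300)): balance=$700.00 total_interest=$0.00
After 2 (month_end (apply 1% monthly interest)): balance=$707.00 total_interest=$7.00
After 3 (withdraw($100)): balance=$607.00 total_interest=$7.00
After 4 (month_end (apply 1% monthly interest)): balance=$613.07 total_interest=$13.07
After 5 (withdraw($100)): balance=$513.07 total_interest=$13.07
After 6 (month_end (apply 1% monthly interest)): balance=$518.20 total_interest=$18.20
After 7 (month_end (apply 1% monthly interest)): balance=$523.38 total_interest=$23.38
After 8 (deposit($1000)): balance=$1523.38 total_interest=$23.38
After 9 (month_end (apply 1% monthly interest)): balance=$1538.61 total_interest=$38.61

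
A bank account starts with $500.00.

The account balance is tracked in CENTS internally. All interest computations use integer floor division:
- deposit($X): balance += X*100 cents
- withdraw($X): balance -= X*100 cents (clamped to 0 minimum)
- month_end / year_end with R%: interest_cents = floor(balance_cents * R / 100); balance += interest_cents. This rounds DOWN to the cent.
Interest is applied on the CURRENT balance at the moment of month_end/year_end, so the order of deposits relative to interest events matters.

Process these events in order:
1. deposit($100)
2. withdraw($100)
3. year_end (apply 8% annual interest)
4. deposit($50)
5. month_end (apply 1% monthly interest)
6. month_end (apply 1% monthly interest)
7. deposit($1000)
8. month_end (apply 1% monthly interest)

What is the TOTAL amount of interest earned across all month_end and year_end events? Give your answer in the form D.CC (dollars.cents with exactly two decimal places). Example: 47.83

After 1 (deposit($100)): balance=$600.00 total_interest=$0.00
After 2 (withdraw($100)): balance=$500.00 total_interest=$0.00
After 3 (year_end (apply 8% annual interest)): balance=$540.00 total_interest=$40.00
After 4 (deposit($50)): balance=$590.00 total_interest=$40.00
After 5 (month_end (apply 1% monthly interest)): balance=$595.90 total_interest=$45.90
After 6 (month_end (apply 1% monthly interest)): balance=$601.85 total_interest=$51.85
After 7 (deposit($1000)): balance=$1601.85 total_interest=$51.85
After 8 (month_end (apply 1% monthly interest)): balance=$1617.86 total_interest=$67.86

Answer: 67.86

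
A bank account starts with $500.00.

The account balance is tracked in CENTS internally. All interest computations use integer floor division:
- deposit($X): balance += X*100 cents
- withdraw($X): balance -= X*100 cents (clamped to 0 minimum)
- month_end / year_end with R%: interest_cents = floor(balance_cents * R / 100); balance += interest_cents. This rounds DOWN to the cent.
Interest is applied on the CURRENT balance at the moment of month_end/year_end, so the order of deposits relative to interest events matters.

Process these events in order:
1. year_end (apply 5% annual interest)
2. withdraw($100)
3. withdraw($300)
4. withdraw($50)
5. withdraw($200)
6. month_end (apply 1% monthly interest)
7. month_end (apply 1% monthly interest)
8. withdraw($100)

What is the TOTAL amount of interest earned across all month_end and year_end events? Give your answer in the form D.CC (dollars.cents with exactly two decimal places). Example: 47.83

Answer: 25.00

Derivation:
After 1 (year_end (apply 5% annual interest)): balance=$525.00 total_interest=$25.00
After 2 (withdraw($100)): balance=$425.00 total_interest=$25.00
After 3 (withdraw($300)): balance=$125.00 total_interest=$25.00
After 4 (withdraw($50)): balance=$75.00 total_interest=$25.00
After 5 (withdraw($200)): balance=$0.00 total_interest=$25.00
After 6 (month_end (apply 1% monthly interest)): balance=$0.00 total_interest=$25.00
After 7 (month_end (apply 1% monthly interest)): balance=$0.00 total_interest=$25.00
After 8 (withdraw($100)): balance=$0.00 total_interest=$25.00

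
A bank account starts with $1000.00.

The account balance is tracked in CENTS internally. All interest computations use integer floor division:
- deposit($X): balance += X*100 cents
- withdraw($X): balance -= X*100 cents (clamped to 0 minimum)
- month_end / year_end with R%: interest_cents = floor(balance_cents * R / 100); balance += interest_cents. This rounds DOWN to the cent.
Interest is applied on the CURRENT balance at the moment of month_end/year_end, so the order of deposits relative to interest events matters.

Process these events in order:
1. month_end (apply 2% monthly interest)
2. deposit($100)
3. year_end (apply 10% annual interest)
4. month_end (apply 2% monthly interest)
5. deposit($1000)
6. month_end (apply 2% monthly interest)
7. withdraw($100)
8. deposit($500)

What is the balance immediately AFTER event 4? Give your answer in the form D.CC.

Answer: 1256.64

Derivation:
After 1 (month_end (apply 2% monthly interest)): balance=$1020.00 total_interest=$20.00
After 2 (deposit($100)): balance=$1120.00 total_interest=$20.00
After 3 (year_end (apply 10% annual interest)): balance=$1232.00 total_interest=$132.00
After 4 (month_end (apply 2% monthly interest)): balance=$1256.64 total_interest=$156.64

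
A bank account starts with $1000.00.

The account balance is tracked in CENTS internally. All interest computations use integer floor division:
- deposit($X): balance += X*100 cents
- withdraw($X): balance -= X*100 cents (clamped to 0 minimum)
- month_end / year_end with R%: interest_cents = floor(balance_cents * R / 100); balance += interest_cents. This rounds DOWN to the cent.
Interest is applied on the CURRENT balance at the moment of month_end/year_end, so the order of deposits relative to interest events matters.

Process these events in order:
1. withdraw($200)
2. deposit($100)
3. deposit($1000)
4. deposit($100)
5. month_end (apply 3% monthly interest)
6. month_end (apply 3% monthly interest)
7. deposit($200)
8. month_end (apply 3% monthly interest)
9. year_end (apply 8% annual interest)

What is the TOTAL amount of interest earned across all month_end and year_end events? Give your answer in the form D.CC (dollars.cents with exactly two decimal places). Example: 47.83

After 1 (withdraw($200)): balance=$800.00 total_interest=$0.00
After 2 (deposit($100)): balance=$900.00 total_interest=$0.00
After 3 (deposit($1000)): balance=$1900.00 total_interest=$0.00
After 4 (deposit($100)): balance=$2000.00 total_interest=$0.00
After 5 (month_end (apply 3% monthly interest)): balance=$2060.00 total_interest=$60.00
After 6 (month_end (apply 3% monthly interest)): balance=$2121.80 total_interest=$121.80
After 7 (deposit($200)): balance=$2321.80 total_interest=$121.80
After 8 (month_end (apply 3% monthly interest)): balance=$2391.45 total_interest=$191.45
After 9 (year_end (apply 8% annual interest)): balance=$2582.76 total_interest=$382.76

Answer: 382.76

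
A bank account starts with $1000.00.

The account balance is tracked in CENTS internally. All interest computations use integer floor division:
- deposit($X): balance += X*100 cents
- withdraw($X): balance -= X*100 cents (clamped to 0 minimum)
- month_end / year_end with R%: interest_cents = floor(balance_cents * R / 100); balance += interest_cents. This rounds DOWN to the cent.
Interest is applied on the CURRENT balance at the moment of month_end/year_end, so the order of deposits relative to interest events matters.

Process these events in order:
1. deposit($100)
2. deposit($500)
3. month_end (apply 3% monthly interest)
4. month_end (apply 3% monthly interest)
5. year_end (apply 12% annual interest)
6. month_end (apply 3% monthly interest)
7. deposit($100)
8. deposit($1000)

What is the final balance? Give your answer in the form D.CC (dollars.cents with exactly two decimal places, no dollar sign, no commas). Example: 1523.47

Answer: 3058.16

Derivation:
After 1 (deposit($100)): balance=$1100.00 total_interest=$0.00
After 2 (deposit($500)): balance=$1600.00 total_interest=$0.00
After 3 (month_end (apply 3% monthly interest)): balance=$1648.00 total_interest=$48.00
After 4 (month_end (apply 3% monthly interest)): balance=$1697.44 total_interest=$97.44
After 5 (year_end (apply 12% annual interest)): balance=$1901.13 total_interest=$301.13
After 6 (month_end (apply 3% monthly interest)): balance=$1958.16 total_interest=$358.16
After 7 (deposit($100)): balance=$2058.16 total_interest=$358.16
After 8 (deposit($1000)): balance=$3058.16 total_interest=$358.16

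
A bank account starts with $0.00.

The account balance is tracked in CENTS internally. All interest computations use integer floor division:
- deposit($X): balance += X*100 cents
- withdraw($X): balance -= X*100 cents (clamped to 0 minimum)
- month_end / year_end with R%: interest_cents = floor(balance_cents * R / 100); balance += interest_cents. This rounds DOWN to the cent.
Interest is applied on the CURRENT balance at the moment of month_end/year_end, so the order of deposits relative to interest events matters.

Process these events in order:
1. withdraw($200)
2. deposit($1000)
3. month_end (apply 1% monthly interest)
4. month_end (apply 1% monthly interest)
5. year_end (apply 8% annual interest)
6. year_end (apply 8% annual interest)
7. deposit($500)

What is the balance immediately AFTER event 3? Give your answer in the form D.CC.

Answer: 1010.00

Derivation:
After 1 (withdraw($200)): balance=$0.00 total_interest=$0.00
After 2 (deposit($1000)): balance=$1000.00 total_interest=$0.00
After 3 (month_end (apply 1% monthly interest)): balance=$1010.00 total_interest=$10.00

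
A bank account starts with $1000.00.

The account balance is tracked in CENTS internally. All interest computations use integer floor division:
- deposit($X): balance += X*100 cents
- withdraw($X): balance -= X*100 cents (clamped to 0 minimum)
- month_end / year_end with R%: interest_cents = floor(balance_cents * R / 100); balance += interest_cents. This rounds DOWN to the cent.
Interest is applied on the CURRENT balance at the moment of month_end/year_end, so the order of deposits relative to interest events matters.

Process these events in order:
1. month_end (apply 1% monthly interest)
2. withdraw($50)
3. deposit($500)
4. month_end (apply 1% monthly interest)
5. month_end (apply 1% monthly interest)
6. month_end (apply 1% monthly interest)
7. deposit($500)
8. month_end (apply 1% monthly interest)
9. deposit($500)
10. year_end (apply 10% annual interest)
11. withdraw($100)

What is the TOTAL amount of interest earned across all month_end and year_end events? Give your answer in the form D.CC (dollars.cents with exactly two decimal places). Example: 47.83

After 1 (month_end (apply 1% monthly interest)): balance=$1010.00 total_interest=$10.00
After 2 (withdraw($50)): balance=$960.00 total_interest=$10.00
After 3 (deposit($500)): balance=$1460.00 total_interest=$10.00
After 4 (month_end (apply 1% monthly interest)): balance=$1474.60 total_interest=$24.60
After 5 (month_end (apply 1% monthly interest)): balance=$1489.34 total_interest=$39.34
After 6 (month_end (apply 1% monthly interest)): balance=$1504.23 total_interest=$54.23
After 7 (deposit($500)): balance=$2004.23 total_interest=$54.23
After 8 (month_end (apply 1% monthly interest)): balance=$2024.27 total_interest=$74.27
After 9 (deposit($500)): balance=$2524.27 total_interest=$74.27
After 10 (year_end (apply 10% annual interest)): balance=$2776.69 total_interest=$326.69
After 11 (withdraw($100)): balance=$2676.69 total_interest=$326.69

Answer: 326.69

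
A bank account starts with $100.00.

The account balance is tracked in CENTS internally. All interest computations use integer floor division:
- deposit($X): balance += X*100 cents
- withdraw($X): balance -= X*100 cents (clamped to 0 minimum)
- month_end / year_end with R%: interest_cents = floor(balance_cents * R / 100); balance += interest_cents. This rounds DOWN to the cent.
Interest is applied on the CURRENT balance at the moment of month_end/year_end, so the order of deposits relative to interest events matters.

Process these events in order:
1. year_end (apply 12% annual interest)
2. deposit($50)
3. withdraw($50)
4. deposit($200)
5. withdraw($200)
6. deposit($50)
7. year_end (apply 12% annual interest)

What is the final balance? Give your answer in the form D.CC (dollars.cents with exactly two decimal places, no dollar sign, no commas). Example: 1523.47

After 1 (year_end (apply 12% annual interest)): balance=$112.00 total_interest=$12.00
After 2 (deposit($50)): balance=$162.00 total_interest=$12.00
After 3 (withdraw($50)): balance=$112.00 total_interest=$12.00
After 4 (deposit($200)): balance=$312.00 total_interest=$12.00
After 5 (withdraw($200)): balance=$112.00 total_interest=$12.00
After 6 (deposit($50)): balance=$162.00 total_interest=$12.00
After 7 (year_end (apply 12% annual interest)): balance=$181.44 total_interest=$31.44

Answer: 181.44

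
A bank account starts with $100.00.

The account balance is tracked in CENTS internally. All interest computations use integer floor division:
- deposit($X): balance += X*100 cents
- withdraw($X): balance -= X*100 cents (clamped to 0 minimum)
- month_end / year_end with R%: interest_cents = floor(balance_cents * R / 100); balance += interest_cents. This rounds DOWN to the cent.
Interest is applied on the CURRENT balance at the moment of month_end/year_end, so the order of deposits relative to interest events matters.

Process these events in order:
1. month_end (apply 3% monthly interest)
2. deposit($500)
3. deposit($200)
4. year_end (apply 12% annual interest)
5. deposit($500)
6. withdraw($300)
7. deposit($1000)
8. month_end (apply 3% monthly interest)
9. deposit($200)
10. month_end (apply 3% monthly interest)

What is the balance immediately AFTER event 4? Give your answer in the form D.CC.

Answer: 899.36

Derivation:
After 1 (month_end (apply 3% monthly interest)): balance=$103.00 total_interest=$3.00
After 2 (deposit($500)): balance=$603.00 total_interest=$3.00
After 3 (deposit($200)): balance=$803.00 total_interest=$3.00
After 4 (year_end (apply 12% annual interest)): balance=$899.36 total_interest=$99.36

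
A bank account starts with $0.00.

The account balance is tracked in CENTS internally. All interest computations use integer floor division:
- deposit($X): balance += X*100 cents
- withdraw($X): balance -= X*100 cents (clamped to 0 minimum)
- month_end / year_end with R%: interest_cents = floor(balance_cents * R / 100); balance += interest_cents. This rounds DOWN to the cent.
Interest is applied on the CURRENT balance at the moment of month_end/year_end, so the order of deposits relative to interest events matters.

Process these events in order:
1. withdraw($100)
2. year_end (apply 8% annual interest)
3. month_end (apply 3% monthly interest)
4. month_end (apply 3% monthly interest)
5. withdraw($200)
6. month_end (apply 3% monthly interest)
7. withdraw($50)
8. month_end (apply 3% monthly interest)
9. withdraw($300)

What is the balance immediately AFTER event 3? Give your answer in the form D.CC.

Answer: 0.00

Derivation:
After 1 (withdraw($100)): balance=$0.00 total_interest=$0.00
After 2 (year_end (apply 8% annual interest)): balance=$0.00 total_interest=$0.00
After 3 (month_end (apply 3% monthly interest)): balance=$0.00 total_interest=$0.00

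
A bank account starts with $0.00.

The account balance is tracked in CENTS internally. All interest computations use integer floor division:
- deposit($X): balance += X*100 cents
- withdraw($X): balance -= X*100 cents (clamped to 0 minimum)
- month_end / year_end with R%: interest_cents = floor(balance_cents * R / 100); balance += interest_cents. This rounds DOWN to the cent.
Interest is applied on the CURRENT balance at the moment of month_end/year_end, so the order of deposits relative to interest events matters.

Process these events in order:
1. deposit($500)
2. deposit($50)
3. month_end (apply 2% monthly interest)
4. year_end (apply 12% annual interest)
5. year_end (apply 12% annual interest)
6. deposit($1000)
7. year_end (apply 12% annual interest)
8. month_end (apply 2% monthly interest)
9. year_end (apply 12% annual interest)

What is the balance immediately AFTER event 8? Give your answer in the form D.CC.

After 1 (deposit($500)): balance=$500.00 total_interest=$0.00
After 2 (deposit($50)): balance=$550.00 total_interest=$0.00
After 3 (month_end (apply 2% monthly interest)): balance=$561.00 total_interest=$11.00
After 4 (year_end (apply 12% annual interest)): balance=$628.32 total_interest=$78.32
After 5 (year_end (apply 12% annual interest)): balance=$703.71 total_interest=$153.71
After 6 (deposit($1000)): balance=$1703.71 total_interest=$153.71
After 7 (year_end (apply 12% annual interest)): balance=$1908.15 total_interest=$358.15
After 8 (month_end (apply 2% monthly interest)): balance=$1946.31 total_interest=$396.31

Answer: 1946.31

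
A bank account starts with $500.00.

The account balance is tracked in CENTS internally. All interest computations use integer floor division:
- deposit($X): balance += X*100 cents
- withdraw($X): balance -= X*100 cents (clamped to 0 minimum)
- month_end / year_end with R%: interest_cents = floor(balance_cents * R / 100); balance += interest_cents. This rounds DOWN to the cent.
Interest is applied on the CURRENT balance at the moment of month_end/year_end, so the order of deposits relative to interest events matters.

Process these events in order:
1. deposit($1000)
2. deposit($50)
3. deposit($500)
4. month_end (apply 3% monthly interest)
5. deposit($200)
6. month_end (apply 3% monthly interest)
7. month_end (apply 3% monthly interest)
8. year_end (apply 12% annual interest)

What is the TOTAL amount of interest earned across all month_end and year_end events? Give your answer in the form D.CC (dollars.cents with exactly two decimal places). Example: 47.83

Answer: 496.53

Derivation:
After 1 (deposit($1000)): balance=$1500.00 total_interest=$0.00
After 2 (deposit($50)): balance=$1550.00 total_interest=$0.00
After 3 (deposit($500)): balance=$2050.00 total_interest=$0.00
After 4 (month_end (apply 3% monthly interest)): balance=$2111.50 total_interest=$61.50
After 5 (deposit($200)): balance=$2311.50 total_interest=$61.50
After 6 (month_end (apply 3% monthly interest)): balance=$2380.84 total_interest=$130.84
After 7 (month_end (apply 3% monthly interest)): balance=$2452.26 total_interest=$202.26
After 8 (year_end (apply 12% annual interest)): balance=$2746.53 total_interest=$496.53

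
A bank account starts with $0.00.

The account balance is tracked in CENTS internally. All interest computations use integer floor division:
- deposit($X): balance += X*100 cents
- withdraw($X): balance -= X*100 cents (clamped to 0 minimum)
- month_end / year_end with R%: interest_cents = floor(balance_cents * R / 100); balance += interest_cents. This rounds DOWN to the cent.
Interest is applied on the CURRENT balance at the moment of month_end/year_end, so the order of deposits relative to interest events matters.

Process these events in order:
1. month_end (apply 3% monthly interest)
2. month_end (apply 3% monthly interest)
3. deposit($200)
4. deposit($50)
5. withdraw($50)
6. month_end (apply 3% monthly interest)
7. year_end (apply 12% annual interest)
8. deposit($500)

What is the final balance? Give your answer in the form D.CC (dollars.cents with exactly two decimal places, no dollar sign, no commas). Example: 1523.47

Answer: 730.72

Derivation:
After 1 (month_end (apply 3% monthly interest)): balance=$0.00 total_interest=$0.00
After 2 (month_end (apply 3% monthly interest)): balance=$0.00 total_interest=$0.00
After 3 (deposit($200)): balance=$200.00 total_interest=$0.00
After 4 (deposit($50)): balance=$250.00 total_interest=$0.00
After 5 (withdraw($50)): balance=$200.00 total_interest=$0.00
After 6 (month_end (apply 3% monthly interest)): balance=$206.00 total_interest=$6.00
After 7 (year_end (apply 12% annual interest)): balance=$230.72 total_interest=$30.72
After 8 (deposit($500)): balance=$730.72 total_interest=$30.72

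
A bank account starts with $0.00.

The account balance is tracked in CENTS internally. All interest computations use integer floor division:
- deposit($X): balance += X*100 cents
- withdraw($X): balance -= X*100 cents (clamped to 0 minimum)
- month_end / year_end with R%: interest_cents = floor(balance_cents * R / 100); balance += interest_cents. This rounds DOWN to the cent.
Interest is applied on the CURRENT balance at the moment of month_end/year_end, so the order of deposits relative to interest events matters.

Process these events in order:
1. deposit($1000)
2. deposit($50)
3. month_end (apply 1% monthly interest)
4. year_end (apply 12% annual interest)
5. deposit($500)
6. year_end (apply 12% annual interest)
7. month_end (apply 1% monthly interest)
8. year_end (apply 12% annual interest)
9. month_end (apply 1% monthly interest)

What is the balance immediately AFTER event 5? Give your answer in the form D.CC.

After 1 (deposit($1000)): balance=$1000.00 total_interest=$0.00
After 2 (deposit($50)): balance=$1050.00 total_interest=$0.00
After 3 (month_end (apply 1% monthly interest)): balance=$1060.50 total_interest=$10.50
After 4 (year_end (apply 12% annual interest)): balance=$1187.76 total_interest=$137.76
After 5 (deposit($500)): balance=$1687.76 total_interest=$137.76

Answer: 1687.76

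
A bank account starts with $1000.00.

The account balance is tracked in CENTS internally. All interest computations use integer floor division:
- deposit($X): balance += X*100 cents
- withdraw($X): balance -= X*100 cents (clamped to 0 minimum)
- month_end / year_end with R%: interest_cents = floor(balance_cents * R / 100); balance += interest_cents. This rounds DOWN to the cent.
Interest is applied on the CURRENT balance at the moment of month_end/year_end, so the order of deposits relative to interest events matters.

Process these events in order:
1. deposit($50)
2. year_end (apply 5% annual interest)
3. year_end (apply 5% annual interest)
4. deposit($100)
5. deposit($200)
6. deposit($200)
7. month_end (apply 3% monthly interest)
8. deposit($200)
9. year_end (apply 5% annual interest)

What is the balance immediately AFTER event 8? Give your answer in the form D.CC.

Answer: 1907.34

Derivation:
After 1 (deposit($50)): balance=$1050.00 total_interest=$0.00
After 2 (year_end (apply 5% annual interest)): balance=$1102.50 total_interest=$52.50
After 3 (year_end (apply 5% annual interest)): balance=$1157.62 total_interest=$107.62
After 4 (deposit($100)): balance=$1257.62 total_interest=$107.62
After 5 (deposit($200)): balance=$1457.62 total_interest=$107.62
After 6 (deposit($200)): balance=$1657.62 total_interest=$107.62
After 7 (month_end (apply 3% monthly interest)): balance=$1707.34 total_interest=$157.34
After 8 (deposit($200)): balance=$1907.34 total_interest=$157.34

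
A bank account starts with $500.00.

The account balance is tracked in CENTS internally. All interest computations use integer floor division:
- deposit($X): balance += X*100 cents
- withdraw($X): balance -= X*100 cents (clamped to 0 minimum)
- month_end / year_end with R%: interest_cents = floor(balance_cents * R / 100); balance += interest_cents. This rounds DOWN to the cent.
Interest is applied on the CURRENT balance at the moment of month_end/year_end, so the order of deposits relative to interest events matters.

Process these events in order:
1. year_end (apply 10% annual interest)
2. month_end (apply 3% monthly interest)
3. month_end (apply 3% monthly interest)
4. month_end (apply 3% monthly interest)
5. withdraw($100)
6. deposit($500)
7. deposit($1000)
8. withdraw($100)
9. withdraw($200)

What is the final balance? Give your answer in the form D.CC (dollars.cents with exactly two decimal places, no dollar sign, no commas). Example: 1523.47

Answer: 1700.99

Derivation:
After 1 (year_end (apply 10% annual interest)): balance=$550.00 total_interest=$50.00
After 2 (month_end (apply 3% monthly interest)): balance=$566.50 total_interest=$66.50
After 3 (month_end (apply 3% monthly interest)): balance=$583.49 total_interest=$83.49
After 4 (month_end (apply 3% monthly interest)): balance=$600.99 total_interest=$100.99
After 5 (withdraw($100)): balance=$500.99 total_interest=$100.99
After 6 (deposit($500)): balance=$1000.99 total_interest=$100.99
After 7 (deposit($1000)): balance=$2000.99 total_interest=$100.99
After 8 (withdraw($100)): balance=$1900.99 total_interest=$100.99
After 9 (withdraw($200)): balance=$1700.99 total_interest=$100.99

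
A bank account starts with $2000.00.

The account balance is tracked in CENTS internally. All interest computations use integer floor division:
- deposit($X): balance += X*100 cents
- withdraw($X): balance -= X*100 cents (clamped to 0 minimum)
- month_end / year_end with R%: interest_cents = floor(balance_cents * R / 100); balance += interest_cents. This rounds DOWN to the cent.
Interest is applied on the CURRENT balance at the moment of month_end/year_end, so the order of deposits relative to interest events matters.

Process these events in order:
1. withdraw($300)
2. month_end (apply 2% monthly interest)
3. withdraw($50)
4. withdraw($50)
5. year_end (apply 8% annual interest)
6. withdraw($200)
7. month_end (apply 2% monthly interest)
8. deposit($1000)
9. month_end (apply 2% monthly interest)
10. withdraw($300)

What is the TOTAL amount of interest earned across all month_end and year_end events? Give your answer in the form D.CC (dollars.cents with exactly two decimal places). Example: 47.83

Answer: 247.93

Derivation:
After 1 (withdraw($300)): balance=$1700.00 total_interest=$0.00
After 2 (month_end (apply 2% monthly interest)): balance=$1734.00 total_interest=$34.00
After 3 (withdraw($50)): balance=$1684.00 total_interest=$34.00
After 4 (withdraw($50)): balance=$1634.00 total_interest=$34.00
After 5 (year_end (apply 8% annual interest)): balance=$1764.72 total_interest=$164.72
After 6 (withdraw($200)): balance=$1564.72 total_interest=$164.72
After 7 (month_end (apply 2% monthly interest)): balance=$1596.01 total_interest=$196.01
After 8 (deposit($1000)): balance=$2596.01 total_interest=$196.01
After 9 (month_end (apply 2% monthly interest)): balance=$2647.93 total_interest=$247.93
After 10 (withdraw($300)): balance=$2347.93 total_interest=$247.93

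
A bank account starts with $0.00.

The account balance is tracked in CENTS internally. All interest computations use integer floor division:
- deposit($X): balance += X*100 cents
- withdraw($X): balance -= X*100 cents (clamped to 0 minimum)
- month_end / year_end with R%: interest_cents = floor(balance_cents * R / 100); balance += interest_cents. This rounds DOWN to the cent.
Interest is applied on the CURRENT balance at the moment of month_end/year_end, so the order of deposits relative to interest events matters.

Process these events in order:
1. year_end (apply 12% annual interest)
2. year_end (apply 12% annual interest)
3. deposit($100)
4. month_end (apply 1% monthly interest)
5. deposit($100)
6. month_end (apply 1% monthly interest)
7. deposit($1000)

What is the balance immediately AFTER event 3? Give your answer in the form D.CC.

After 1 (year_end (apply 12% annual interest)): balance=$0.00 total_interest=$0.00
After 2 (year_end (apply 12% annual interest)): balance=$0.00 total_interest=$0.00
After 3 (deposit($100)): balance=$100.00 total_interest=$0.00

Answer: 100.00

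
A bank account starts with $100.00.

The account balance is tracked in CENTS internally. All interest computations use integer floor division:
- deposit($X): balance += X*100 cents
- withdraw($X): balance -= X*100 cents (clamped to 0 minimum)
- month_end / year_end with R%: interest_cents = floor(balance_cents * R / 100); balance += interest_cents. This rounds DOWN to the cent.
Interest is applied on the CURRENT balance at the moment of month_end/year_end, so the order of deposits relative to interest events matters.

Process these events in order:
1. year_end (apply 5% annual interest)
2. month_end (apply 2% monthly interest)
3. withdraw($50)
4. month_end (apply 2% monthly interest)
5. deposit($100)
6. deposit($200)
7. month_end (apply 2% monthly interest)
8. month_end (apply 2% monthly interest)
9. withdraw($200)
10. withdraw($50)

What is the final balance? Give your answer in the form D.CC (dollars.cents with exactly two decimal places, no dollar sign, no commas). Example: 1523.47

Answer: 122.70

Derivation:
After 1 (year_end (apply 5% annual interest)): balance=$105.00 total_interest=$5.00
After 2 (month_end (apply 2% monthly interest)): balance=$107.10 total_interest=$7.10
After 3 (withdraw($50)): balance=$57.10 total_interest=$7.10
After 4 (month_end (apply 2% monthly interest)): balance=$58.24 total_interest=$8.24
After 5 (deposit($100)): balance=$158.24 total_interest=$8.24
After 6 (deposit($200)): balance=$358.24 total_interest=$8.24
After 7 (month_end (apply 2% monthly interest)): balance=$365.40 total_interest=$15.40
After 8 (month_end (apply 2% monthly interest)): balance=$372.70 total_interest=$22.70
After 9 (withdraw($200)): balance=$172.70 total_interest=$22.70
After 10 (withdraw($50)): balance=$122.70 total_interest=$22.70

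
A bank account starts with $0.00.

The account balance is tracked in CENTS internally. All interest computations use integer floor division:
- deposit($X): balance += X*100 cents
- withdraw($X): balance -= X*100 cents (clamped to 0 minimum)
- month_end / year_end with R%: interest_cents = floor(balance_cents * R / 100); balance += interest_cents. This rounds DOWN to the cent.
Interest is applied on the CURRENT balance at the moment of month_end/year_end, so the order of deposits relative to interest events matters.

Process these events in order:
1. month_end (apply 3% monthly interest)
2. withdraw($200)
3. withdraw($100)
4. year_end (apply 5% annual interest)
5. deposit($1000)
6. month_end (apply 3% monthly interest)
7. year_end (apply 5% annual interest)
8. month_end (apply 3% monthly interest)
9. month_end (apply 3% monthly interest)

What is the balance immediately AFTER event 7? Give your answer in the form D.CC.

Answer: 1081.50

Derivation:
After 1 (month_end (apply 3% monthly interest)): balance=$0.00 total_interest=$0.00
After 2 (withdraw($200)): balance=$0.00 total_interest=$0.00
After 3 (withdraw($100)): balance=$0.00 total_interest=$0.00
After 4 (year_end (apply 5% annual interest)): balance=$0.00 total_interest=$0.00
After 5 (deposit($1000)): balance=$1000.00 total_interest=$0.00
After 6 (month_end (apply 3% monthly interest)): balance=$1030.00 total_interest=$30.00
After 7 (year_end (apply 5% annual interest)): balance=$1081.50 total_interest=$81.50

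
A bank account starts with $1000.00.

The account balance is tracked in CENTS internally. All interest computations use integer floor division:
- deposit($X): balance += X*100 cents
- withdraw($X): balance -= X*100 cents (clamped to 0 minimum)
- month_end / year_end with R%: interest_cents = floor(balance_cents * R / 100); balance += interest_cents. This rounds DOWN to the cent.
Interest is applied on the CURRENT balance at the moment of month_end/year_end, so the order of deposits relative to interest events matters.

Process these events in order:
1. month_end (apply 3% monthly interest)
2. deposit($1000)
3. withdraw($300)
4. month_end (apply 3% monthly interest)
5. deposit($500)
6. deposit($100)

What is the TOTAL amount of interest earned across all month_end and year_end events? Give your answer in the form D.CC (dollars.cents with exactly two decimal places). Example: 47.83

Answer: 81.90

Derivation:
After 1 (month_end (apply 3% monthly interest)): balance=$1030.00 total_interest=$30.00
After 2 (deposit($1000)): balance=$2030.00 total_interest=$30.00
After 3 (withdraw($300)): balance=$1730.00 total_interest=$30.00
After 4 (month_end (apply 3% monthly interest)): balance=$1781.90 total_interest=$81.90
After 5 (deposit($500)): balance=$2281.90 total_interest=$81.90
After 6 (deposit($100)): balance=$2381.90 total_interest=$81.90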